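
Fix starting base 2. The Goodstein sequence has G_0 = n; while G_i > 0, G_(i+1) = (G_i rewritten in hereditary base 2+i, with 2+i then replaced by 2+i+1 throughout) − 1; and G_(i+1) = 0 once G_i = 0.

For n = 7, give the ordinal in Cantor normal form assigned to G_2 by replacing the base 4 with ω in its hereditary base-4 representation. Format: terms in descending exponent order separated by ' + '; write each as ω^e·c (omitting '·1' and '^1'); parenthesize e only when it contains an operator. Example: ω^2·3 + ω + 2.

ω^ω + 3

step 0: 7 = 2^2 + 2 + 1; sub 3 for 2: 3^3 + 3 + 1; = 31; G_1 = 31−1 = 30
step 1: 30 = 3^3 + 3; sub 4 for 3: 4^4 + 4; = 260; G_2 = 260−1 = 259
step 2: 259 = 4^4 + 3; sub 5 for 4: 5^5 + 3; = 3128; G_3 = 3128−1 = 3127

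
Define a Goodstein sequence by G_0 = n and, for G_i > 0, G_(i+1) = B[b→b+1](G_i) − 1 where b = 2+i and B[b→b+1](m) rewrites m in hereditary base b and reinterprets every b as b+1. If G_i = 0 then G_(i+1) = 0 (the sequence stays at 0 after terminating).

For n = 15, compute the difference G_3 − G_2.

17469

15 —HB2→ 2^(2 + 1) + 2^2 + 2 + 1 —bump→ 3^(3 + 1) + 3^3 + 3 + 1 = 112 —(−1)→ 111
111 —HB3→ 3^(3 + 1) + 3^3 + 3 —bump→ 4^(4 + 1) + 4^4 + 4 = 1284 —(−1)→ 1283
1283 —HB4→ 4^(4 + 1) + 4^4 + 3 —bump→ 5^(5 + 1) + 5^5 + 3 = 18753 —(−1)→ 18752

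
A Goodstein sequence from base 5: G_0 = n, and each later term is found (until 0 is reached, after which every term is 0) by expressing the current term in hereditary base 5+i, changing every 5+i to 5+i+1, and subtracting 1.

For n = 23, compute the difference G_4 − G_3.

3

[0] 23 ≡ 4·5 + 3 (base 5). Lift 6: 27. −1: 26.
[1] 26 ≡ 4·6 + 2 (base 6). Lift 7: 30. −1: 29.
[2] 29 ≡ 4·7 + 1 (base 7). Lift 8: 33. −1: 32.
[3] 32 ≡ 4·8 (base 8). Lift 9: 36. −1: 35.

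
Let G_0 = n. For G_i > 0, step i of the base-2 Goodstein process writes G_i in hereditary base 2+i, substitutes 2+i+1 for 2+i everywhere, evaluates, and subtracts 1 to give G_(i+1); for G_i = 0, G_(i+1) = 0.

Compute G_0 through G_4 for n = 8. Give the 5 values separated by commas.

G_0 = 8. HB_2(8) = 2^(2 + 1). Bump = 81. G_1 = 80.
G_1 = 80. HB_3(80) = 2·3^3 + 2·3^2 + 2·3 + 2. Bump = 554. G_2 = 553.
G_2 = 553. HB_4(553) = 2·4^4 + 2·4^2 + 2·4 + 1. Bump = 6311. G_3 = 6310.
G_3 = 6310. HB_5(6310) = 2·5^5 + 2·5^2 + 2·5. Bump = 93396. G_4 = 93395.

8, 80, 553, 6310, 93395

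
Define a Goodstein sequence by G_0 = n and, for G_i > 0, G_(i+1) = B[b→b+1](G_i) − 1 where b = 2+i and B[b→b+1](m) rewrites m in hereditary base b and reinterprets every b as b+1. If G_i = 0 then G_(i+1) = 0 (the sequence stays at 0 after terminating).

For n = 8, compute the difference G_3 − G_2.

step 0: 8 = 2^(2 + 1); sub 3 for 2: 3^(3 + 1); = 81; G_1 = 81−1 = 80
step 1: 80 = 2·3^3 + 2·3^2 + 2·3 + 2; sub 4 for 3: 2·4^4 + 2·4^2 + 2·4 + 2; = 554; G_2 = 554−1 = 553
step 2: 553 = 2·4^4 + 2·4^2 + 2·4 + 1; sub 5 for 4: 2·5^5 + 2·5^2 + 2·5 + 1; = 6311; G_3 = 6311−1 = 6310

5757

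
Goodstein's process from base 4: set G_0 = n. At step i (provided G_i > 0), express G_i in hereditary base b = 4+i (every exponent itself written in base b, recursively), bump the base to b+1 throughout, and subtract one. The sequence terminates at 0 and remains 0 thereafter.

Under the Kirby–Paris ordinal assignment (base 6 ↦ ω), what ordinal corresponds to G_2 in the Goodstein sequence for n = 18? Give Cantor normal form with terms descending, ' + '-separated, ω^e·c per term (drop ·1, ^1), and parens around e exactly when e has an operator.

(0) 18|_4 = 4^2 + 2 ↦ 5^2 + 2|_5 = 27 ⇒ 26
(1) 26|_5 = 5^2 + 1 ↦ 6^2 + 1|_6 = 37 ⇒ 36
(2) 36|_6 = 6^2 ↦ 7^2|_7 = 49 ⇒ 48

ω^2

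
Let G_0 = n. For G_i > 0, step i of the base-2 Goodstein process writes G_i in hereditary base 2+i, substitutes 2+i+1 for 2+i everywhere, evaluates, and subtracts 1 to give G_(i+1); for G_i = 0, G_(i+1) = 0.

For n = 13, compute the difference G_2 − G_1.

1171

base 2: 13 = 2^(2 + 1) + 2^2 + 1; at 3: 3^(3 + 1) + 3^3 + 1 = 109; next = 108
base 3: 108 = 3^(3 + 1) + 3^3; at 4: 4^(4 + 1) + 4^4 = 1280; next = 1279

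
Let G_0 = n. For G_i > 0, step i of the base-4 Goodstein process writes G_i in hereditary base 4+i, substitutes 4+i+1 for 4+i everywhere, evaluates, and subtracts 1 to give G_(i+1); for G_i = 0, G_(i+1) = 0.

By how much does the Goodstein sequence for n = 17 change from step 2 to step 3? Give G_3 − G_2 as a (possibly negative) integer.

4

17 —HB4→ 4^2 + 1 —bump→ 5^2 + 1 = 26 —(−1)→ 25
25 —HB5→ 5^2 —bump→ 6^2 = 36 —(−1)→ 35
35 —HB6→ 5·6 + 5 —bump→ 5·7 + 5 = 40 —(−1)→ 39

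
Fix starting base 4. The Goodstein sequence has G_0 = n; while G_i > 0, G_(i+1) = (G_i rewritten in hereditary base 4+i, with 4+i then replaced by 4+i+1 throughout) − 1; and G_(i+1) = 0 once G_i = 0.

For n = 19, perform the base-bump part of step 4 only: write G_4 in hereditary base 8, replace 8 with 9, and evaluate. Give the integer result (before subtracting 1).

(0) 19|_4 = 4^2 + 3 ↦ 5^2 + 3|_5 = 28 ⇒ 27
(1) 27|_5 = 5^2 + 2 ↦ 6^2 + 2|_6 = 38 ⇒ 37
(2) 37|_6 = 6^2 + 1 ↦ 7^2 + 1|_7 = 50 ⇒ 49
(3) 49|_7 = 7^2 ↦ 8^2|_8 = 64 ⇒ 63
(4) 63|_8 = 7·8 + 7 ↦ 7·9 + 7|_9 = 70 ⇒ 69

70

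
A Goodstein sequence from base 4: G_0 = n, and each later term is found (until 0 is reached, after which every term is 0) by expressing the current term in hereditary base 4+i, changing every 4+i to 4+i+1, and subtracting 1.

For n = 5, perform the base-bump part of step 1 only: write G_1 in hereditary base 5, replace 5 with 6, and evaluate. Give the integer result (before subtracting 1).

step 0: 5 = 4 + 1; sub 5 for 4: 5 + 1; = 6; G_1 = 6−1 = 5
step 1: 5 = 5; sub 6 for 5: 6; = 6; G_2 = 6−1 = 5

6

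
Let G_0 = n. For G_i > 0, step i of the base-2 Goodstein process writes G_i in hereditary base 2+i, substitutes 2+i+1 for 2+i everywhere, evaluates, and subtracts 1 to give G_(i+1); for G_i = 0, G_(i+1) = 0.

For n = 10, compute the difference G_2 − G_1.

step 0: 10 = 2^(2 + 1) + 2; sub 3 for 2: 3^(3 + 1) + 3; = 84; G_1 = 84−1 = 83
step 1: 83 = 3^(3 + 1) + 2; sub 4 for 3: 4^(4 + 1) + 2; = 1026; G_2 = 1026−1 = 1025

942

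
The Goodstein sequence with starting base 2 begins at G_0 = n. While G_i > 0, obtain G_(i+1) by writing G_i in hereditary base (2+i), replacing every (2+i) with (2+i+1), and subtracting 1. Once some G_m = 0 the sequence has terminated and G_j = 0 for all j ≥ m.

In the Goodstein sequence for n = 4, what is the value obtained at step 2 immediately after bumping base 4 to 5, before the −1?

base 2: 4 = 2^2; at 3: 3^3 = 27; next = 26
base 3: 26 = 2·3^2 + 2·3 + 2; at 4: 2·4^2 + 2·4 + 2 = 42; next = 41
base 4: 41 = 2·4^2 + 2·4 + 1; at 5: 2·5^2 + 2·5 + 1 = 61; next = 60

61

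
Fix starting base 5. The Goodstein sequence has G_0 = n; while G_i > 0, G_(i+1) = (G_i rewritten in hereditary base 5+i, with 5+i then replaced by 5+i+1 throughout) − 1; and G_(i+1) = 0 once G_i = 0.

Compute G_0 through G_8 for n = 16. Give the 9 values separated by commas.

16, 18, 20, 21, 22, 23, 24, 25, 26

base 5: 16 = 3·5 + 1; at 6: 3·6 + 1 = 19; next = 18
base 6: 18 = 3·6; at 7: 3·7 = 21; next = 20
base 7: 20 = 2·7 + 6; at 8: 2·8 + 6 = 22; next = 21
base 8: 21 = 2·8 + 5; at 9: 2·9 + 5 = 23; next = 22
base 9: 22 = 2·9 + 4; at 10: 2·10 + 4 = 24; next = 23
base 10: 23 = 2·10 + 3; at 11: 2·11 + 3 = 25; next = 24
base 11: 24 = 2·11 + 2; at 12: 2·12 + 2 = 26; next = 25
base 12: 25 = 2·12 + 1; at 13: 2·13 + 1 = 27; next = 26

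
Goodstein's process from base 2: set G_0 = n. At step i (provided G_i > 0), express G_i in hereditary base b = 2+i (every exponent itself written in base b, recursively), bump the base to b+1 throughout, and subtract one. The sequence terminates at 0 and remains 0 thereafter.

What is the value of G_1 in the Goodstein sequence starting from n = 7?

30

step 0: 7 = 2^2 + 2 + 1; sub 3 for 2: 3^3 + 3 + 1; = 31; G_1 = 31−1 = 30
step 1: 30 = 3^3 + 3; sub 4 for 3: 4^4 + 4; = 260; G_2 = 260−1 = 259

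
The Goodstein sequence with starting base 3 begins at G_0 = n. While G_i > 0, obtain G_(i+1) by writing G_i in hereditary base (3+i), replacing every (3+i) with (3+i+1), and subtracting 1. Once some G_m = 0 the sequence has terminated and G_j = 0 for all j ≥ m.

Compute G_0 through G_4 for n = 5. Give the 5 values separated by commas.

i=0: 5 = 3 + 2 (b=3); 3→4: 4 + 2 = 6; 6−1 = 5
i=1: 5 = 4 + 1 (b=4); 4→5: 5 + 1 = 6; 6−1 = 5
i=2: 5 = 5 (b=5); 5→6: 6 = 6; 6−1 = 5
i=3: 5 = 5 (b=6); 6→7: 5 = 5; 5−1 = 4

5, 5, 5, 5, 4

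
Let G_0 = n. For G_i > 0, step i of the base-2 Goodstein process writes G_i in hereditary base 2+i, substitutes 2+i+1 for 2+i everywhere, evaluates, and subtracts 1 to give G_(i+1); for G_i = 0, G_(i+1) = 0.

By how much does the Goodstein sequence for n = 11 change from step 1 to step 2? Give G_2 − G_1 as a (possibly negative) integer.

(0) 11|_2 = 2^(2 + 1) + 2 + 1 ↦ 3^(3 + 1) + 3 + 1|_3 = 85 ⇒ 84
(1) 84|_3 = 3^(3 + 1) + 3 ↦ 4^(4 + 1) + 4|_4 = 1028 ⇒ 1027

943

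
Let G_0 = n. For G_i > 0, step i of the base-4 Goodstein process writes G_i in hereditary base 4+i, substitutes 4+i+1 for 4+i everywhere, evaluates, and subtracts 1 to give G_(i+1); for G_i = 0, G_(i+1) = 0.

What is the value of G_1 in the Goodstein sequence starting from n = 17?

(0) 17|_4 = 4^2 + 1 ↦ 5^2 + 1|_5 = 26 ⇒ 25
(1) 25|_5 = 5^2 ↦ 6^2|_6 = 36 ⇒ 35

25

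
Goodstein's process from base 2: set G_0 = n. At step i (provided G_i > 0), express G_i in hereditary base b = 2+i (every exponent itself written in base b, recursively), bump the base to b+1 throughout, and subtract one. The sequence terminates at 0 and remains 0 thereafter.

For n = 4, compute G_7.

173

(0) 4|_2 = 2^2 ↦ 3^3|_3 = 27 ⇒ 26
(1) 26|_3 = 2·3^2 + 2·3 + 2 ↦ 2·4^2 + 2·4 + 2|_4 = 42 ⇒ 41
(2) 41|_4 = 2·4^2 + 2·4 + 1 ↦ 2·5^2 + 2·5 + 1|_5 = 61 ⇒ 60
(3) 60|_5 = 2·5^2 + 2·5 ↦ 2·6^2 + 2·6|_6 = 84 ⇒ 83
(4) 83|_6 = 2·6^2 + 6 + 5 ↦ 2·7^2 + 7 + 5|_7 = 110 ⇒ 109
(5) 109|_7 = 2·7^2 + 7 + 4 ↦ 2·8^2 + 8 + 4|_8 = 140 ⇒ 139
(6) 139|_8 = 2·8^2 + 8 + 3 ↦ 2·9^2 + 9 + 3|_9 = 174 ⇒ 173
(7) 173|_9 = 2·9^2 + 9 + 2 ↦ 2·10^2 + 10 + 2|_10 = 212 ⇒ 211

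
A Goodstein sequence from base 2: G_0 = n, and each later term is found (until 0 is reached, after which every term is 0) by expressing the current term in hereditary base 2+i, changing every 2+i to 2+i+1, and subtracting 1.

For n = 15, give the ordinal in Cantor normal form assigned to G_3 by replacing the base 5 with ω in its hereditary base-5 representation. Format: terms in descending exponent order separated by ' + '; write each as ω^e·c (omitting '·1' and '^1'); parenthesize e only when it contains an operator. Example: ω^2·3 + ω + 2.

G_0 = 15. HB_2(15) = 2^(2 + 1) + 2^2 + 2 + 1. Bump = 112. G_1 = 111.
G_1 = 111. HB_3(111) = 3^(3 + 1) + 3^3 + 3. Bump = 1284. G_2 = 1283.
G_2 = 1283. HB_4(1283) = 4^(4 + 1) + 4^4 + 3. Bump = 18753. G_3 = 18752.
G_3 = 18752. HB_5(18752) = 5^(5 + 1) + 5^5 + 2. Bump = 326594. G_4 = 326593.

ω^(ω + 1) + ω^ω + 2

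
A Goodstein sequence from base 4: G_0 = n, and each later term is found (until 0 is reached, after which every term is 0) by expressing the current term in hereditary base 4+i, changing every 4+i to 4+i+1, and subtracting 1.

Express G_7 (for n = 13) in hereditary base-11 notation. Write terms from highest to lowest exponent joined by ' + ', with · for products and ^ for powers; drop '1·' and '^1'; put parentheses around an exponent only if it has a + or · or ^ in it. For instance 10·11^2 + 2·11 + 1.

i=0: 13 = 3·4 + 1 (b=4); 4→5: 3·5 + 1 = 16; 16−1 = 15
i=1: 15 = 3·5 (b=5); 5→6: 3·6 = 18; 18−1 = 17
i=2: 17 = 2·6 + 5 (b=6); 6→7: 2·7 + 5 = 19; 19−1 = 18
i=3: 18 = 2·7 + 4 (b=7); 7→8: 2·8 + 4 = 20; 20−1 = 19
i=4: 19 = 2·8 + 3 (b=8); 8→9: 2·9 + 3 = 21; 21−1 = 20
i=5: 20 = 2·9 + 2 (b=9); 9→10: 2·10 + 2 = 22; 22−1 = 21
i=6: 21 = 2·10 + 1 (b=10); 10→11: 2·11 + 1 = 23; 23−1 = 22
i=7: 22 = 2·11 (b=11); 11→12: 2·12 = 24; 24−1 = 23

2·11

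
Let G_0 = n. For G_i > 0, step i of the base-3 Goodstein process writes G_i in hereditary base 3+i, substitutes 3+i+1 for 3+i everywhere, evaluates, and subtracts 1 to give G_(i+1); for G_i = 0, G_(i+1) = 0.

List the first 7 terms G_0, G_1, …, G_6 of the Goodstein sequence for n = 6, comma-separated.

6, 7, 7, 7, 7, 7, 6

G_0 = 6. HB_3(6) = 2·3. Bump = 8. G_1 = 7.
G_1 = 7. HB_4(7) = 4 + 3. Bump = 8. G_2 = 7.
G_2 = 7. HB_5(7) = 5 + 2. Bump = 8. G_3 = 7.
G_3 = 7. HB_6(7) = 6 + 1. Bump = 8. G_4 = 7.
G_4 = 7. HB_7(7) = 7. Bump = 8. G_5 = 7.
G_5 = 7. HB_8(7) = 7. Bump = 7. G_6 = 6.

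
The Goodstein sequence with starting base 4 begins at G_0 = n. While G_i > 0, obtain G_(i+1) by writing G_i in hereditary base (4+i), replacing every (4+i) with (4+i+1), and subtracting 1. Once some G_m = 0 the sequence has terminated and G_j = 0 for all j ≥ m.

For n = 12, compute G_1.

14

12 —HB4→ 3·4 —bump→ 3·5 = 15 —(−1)→ 14
14 —HB5→ 2·5 + 4 —bump→ 2·6 + 4 = 16 —(−1)→ 15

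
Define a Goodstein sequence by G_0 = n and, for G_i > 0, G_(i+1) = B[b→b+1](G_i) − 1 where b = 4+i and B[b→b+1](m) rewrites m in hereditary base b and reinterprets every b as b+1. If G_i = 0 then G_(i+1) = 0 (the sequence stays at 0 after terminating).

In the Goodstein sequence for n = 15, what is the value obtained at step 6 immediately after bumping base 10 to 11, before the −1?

27

base 4: 15 = 3·4 + 3; at 5: 3·5 + 3 = 18; next = 17
base 5: 17 = 3·5 + 2; at 6: 3·6 + 2 = 20; next = 19
base 6: 19 = 3·6 + 1; at 7: 3·7 + 1 = 22; next = 21
base 7: 21 = 3·7; at 8: 3·8 = 24; next = 23
base 8: 23 = 2·8 + 7; at 9: 2·9 + 7 = 25; next = 24
base 9: 24 = 2·9 + 6; at 10: 2·10 + 6 = 26; next = 25
base 10: 25 = 2·10 + 5; at 11: 2·11 + 5 = 27; next = 26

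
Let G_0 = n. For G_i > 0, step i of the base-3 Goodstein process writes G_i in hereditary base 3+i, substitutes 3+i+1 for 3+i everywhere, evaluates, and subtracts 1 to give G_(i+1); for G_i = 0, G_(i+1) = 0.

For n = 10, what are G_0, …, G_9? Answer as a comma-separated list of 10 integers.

10, 16, 24, 27, 30, 33, 36, 39, 41, 43

G_0 = 10. HB_3(10) = 3^2 + 1. Bump = 17. G_1 = 16.
G_1 = 16. HB_4(16) = 4^2. Bump = 25. G_2 = 24.
G_2 = 24. HB_5(24) = 4·5 + 4. Bump = 28. G_3 = 27.
G_3 = 27. HB_6(27) = 4·6 + 3. Bump = 31. G_4 = 30.
G_4 = 30. HB_7(30) = 4·7 + 2. Bump = 34. G_5 = 33.
G_5 = 33. HB_8(33) = 4·8 + 1. Bump = 37. G_6 = 36.
G_6 = 36. HB_9(36) = 4·9. Bump = 40. G_7 = 39.
G_7 = 39. HB_10(39) = 3·10 + 9. Bump = 42. G_8 = 41.
G_8 = 41. HB_11(41) = 3·11 + 8. Bump = 44. G_9 = 43.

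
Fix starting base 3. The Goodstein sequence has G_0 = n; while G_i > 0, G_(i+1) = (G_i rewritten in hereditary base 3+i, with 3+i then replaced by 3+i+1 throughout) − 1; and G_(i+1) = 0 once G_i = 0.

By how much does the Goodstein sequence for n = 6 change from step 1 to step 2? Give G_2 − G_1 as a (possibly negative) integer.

[0] 6 ≡ 2·3 (base 3). Lift 4: 8. −1: 7.
[1] 7 ≡ 4 + 3 (base 4). Lift 5: 8. −1: 7.

0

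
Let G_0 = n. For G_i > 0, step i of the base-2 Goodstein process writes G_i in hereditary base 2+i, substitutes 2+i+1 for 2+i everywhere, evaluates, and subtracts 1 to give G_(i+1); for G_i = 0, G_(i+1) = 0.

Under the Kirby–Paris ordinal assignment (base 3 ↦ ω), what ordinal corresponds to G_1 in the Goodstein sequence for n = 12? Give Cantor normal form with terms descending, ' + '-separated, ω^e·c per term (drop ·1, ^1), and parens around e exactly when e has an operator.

base 2: 12 = 2^(2 + 1) + 2^2; at 3: 3^(3 + 1) + 3^3 = 108; next = 107
base 3: 107 = 3^(3 + 1) + 2·3^2 + 2·3 + 2; at 4: 4^(4 + 1) + 2·4^2 + 2·4 + 2 = 1066; next = 1065

ω^(ω + 1) + ω^2·2 + ω·2 + 2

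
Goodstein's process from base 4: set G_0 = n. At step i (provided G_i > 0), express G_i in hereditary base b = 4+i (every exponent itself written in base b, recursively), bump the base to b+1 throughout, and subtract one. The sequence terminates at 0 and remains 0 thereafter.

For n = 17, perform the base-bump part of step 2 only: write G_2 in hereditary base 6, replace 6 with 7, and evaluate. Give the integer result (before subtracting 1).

step 0: 17 = 4^2 + 1; sub 5 for 4: 5^2 + 1; = 26; G_1 = 26−1 = 25
step 1: 25 = 5^2; sub 6 for 5: 6^2; = 36; G_2 = 36−1 = 35
step 2: 35 = 5·6 + 5; sub 7 for 6: 5·7 + 5; = 40; G_3 = 40−1 = 39

40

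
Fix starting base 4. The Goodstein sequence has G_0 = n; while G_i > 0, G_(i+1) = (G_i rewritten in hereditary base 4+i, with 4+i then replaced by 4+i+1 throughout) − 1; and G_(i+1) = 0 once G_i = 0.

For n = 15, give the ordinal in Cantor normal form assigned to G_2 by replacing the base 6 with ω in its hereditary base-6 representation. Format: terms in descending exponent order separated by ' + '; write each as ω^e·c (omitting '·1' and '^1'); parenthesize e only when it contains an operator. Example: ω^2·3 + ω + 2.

i=0: 15 = 3·4 + 3 (b=4); 4→5: 3·5 + 3 = 18; 18−1 = 17
i=1: 17 = 3·5 + 2 (b=5); 5→6: 3·6 + 2 = 20; 20−1 = 19

ω·3 + 1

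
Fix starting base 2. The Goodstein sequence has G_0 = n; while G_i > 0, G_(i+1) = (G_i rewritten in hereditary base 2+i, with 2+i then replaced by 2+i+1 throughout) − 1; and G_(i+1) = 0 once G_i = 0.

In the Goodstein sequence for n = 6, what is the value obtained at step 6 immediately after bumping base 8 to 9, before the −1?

332148

step 0: 6 = 2^2 + 2; sub 3 for 2: 3^3 + 3; = 30; G_1 = 30−1 = 29
step 1: 29 = 3^3 + 2; sub 4 for 3: 4^4 + 2; = 258; G_2 = 258−1 = 257
step 2: 257 = 4^4 + 1; sub 5 for 4: 5^5 + 1; = 3126; G_3 = 3126−1 = 3125
step 3: 3125 = 5^5; sub 6 for 5: 6^6; = 46656; G_4 = 46656−1 = 46655
step 4: 46655 = 5·6^5 + 5·6^4 + 5·6^3 + 5·6^2 + 5·6 + 5; sub 7 for 6: 5·7^5 + 5·7^4 + 5·7^3 + 5·7^2 + 5·7 + 5; = 98040; G_5 = 98040−1 = 98039
step 5: 98039 = 5·7^5 + 5·7^4 + 5·7^3 + 5·7^2 + 5·7 + 4; sub 8 for 7: 5·8^5 + 5·8^4 + 5·8^3 + 5·8^2 + 5·8 + 4; = 187244; G_6 = 187244−1 = 187243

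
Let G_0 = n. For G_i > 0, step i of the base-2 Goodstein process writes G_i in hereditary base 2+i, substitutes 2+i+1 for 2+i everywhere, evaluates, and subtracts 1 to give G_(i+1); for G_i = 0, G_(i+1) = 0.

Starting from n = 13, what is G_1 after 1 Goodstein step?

108

base 2: 13 = 2^(2 + 1) + 2^2 + 1; at 3: 3^(3 + 1) + 3^3 + 1 = 109; next = 108
base 3: 108 = 3^(3 + 1) + 3^3; at 4: 4^(4 + 1) + 4^4 = 1280; next = 1279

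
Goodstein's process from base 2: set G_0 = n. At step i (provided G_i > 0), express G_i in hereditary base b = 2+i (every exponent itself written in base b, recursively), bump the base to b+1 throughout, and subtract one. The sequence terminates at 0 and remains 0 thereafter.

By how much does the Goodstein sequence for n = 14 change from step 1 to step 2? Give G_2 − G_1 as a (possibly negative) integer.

1171

14 —HB2→ 2^(2 + 1) + 2^2 + 2 —bump→ 3^(3 + 1) + 3^3 + 3 = 111 —(−1)→ 110
110 —HB3→ 3^(3 + 1) + 3^3 + 2 —bump→ 4^(4 + 1) + 4^4 + 2 = 1282 —(−1)→ 1281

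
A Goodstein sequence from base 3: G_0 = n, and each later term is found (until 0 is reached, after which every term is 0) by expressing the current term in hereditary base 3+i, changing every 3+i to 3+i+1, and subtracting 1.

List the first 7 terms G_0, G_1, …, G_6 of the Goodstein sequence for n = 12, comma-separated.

12, 19, 27, 37, 49, 63, 69

G_0=12  [base 3] 3^2 + 3  →[3↦4]→  4^2 + 4 = 20  −1 ⇒ G_1=19
G_1=19  [base 4] 4^2 + 3  →[4↦5]→  5^2 + 3 = 28  −1 ⇒ G_2=27
G_2=27  [base 5] 5^2 + 2  →[5↦6]→  6^2 + 2 = 38  −1 ⇒ G_3=37
G_3=37  [base 6] 6^2 + 1  →[6↦7]→  7^2 + 1 = 50  −1 ⇒ G_4=49
G_4=49  [base 7] 7^2  →[7↦8]→  8^2 = 64  −1 ⇒ G_5=63
G_5=63  [base 8] 7·8 + 7  →[8↦9]→  7·9 + 7 = 70  −1 ⇒ G_6=69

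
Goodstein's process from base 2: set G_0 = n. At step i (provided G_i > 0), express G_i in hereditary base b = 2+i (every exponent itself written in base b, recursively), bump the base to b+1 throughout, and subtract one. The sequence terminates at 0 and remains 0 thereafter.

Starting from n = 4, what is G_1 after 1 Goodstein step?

26

base 2: 4 = 2^2; at 3: 3^3 = 27; next = 26
base 3: 26 = 2·3^2 + 2·3 + 2; at 4: 2·4^2 + 2·4 + 2 = 42; next = 41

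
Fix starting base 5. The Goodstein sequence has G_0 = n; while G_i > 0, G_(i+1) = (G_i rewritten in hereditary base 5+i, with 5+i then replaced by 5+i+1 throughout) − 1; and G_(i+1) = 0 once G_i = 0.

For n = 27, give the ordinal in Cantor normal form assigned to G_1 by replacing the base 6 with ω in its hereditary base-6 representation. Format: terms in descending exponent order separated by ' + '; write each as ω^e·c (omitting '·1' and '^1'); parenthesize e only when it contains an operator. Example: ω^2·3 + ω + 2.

(0) 27|_5 = 5^2 + 2 ↦ 6^2 + 2|_6 = 38 ⇒ 37
(1) 37|_6 = 6^2 + 1 ↦ 7^2 + 1|_7 = 50 ⇒ 49

ω^2 + 1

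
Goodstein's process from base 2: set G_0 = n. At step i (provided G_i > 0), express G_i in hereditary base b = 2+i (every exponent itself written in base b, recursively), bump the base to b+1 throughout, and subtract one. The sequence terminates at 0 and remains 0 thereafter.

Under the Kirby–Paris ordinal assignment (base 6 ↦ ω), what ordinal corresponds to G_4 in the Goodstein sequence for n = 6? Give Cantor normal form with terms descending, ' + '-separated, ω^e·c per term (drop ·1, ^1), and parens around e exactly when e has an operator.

ω^5·5 + ω^4·5 + ω^3·5 + ω^2·5 + ω·5 + 5

step 0: 6 = 2^2 + 2; sub 3 for 2: 3^3 + 3; = 30; G_1 = 30−1 = 29
step 1: 29 = 3^3 + 2; sub 4 for 3: 4^4 + 2; = 258; G_2 = 258−1 = 257
step 2: 257 = 4^4 + 1; sub 5 for 4: 5^5 + 1; = 3126; G_3 = 3126−1 = 3125
step 3: 3125 = 5^5; sub 6 for 5: 6^6; = 46656; G_4 = 46656−1 = 46655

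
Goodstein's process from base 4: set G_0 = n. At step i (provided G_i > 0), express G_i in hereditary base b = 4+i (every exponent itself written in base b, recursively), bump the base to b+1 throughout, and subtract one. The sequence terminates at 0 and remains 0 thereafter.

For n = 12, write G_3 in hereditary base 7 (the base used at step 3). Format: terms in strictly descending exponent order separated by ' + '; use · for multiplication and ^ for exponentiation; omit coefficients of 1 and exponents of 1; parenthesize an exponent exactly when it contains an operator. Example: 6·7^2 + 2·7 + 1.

2·7 + 2

[0] 12 ≡ 3·4 (base 4). Lift 5: 15. −1: 14.
[1] 14 ≡ 2·5 + 4 (base 5). Lift 6: 16. −1: 15.
[2] 15 ≡ 2·6 + 3 (base 6). Lift 7: 17. −1: 16.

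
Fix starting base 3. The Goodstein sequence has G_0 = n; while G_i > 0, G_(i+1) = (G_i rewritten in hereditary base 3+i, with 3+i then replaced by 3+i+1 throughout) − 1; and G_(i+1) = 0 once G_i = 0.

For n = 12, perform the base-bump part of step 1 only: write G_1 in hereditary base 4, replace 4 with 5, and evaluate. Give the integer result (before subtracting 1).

12 —HB3→ 3^2 + 3 —bump→ 4^2 + 4 = 20 —(−1)→ 19
19 —HB4→ 4^2 + 3 —bump→ 5^2 + 3 = 28 —(−1)→ 27

28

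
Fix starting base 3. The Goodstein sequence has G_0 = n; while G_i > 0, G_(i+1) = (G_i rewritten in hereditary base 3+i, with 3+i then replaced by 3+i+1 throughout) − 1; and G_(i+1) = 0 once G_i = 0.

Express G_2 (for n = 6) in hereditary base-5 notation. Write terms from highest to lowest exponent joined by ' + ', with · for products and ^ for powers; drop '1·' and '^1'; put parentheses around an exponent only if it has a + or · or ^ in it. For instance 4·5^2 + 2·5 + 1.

i=0: 6 = 2·3 (b=3); 3→4: 2·4 = 8; 8−1 = 7
i=1: 7 = 4 + 3 (b=4); 4→5: 5 + 3 = 8; 8−1 = 7

5 + 2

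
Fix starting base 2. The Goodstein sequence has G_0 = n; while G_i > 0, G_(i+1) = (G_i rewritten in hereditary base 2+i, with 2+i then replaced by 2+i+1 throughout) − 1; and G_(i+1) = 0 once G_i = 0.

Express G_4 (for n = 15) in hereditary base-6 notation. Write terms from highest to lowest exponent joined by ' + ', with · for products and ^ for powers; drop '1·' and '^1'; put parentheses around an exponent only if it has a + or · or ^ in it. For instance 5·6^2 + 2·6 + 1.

G_0=15  [base 2] 2^(2 + 1) + 2^2 + 2 + 1  →[2↦3]→  3^(3 + 1) + 3^3 + 3 + 1 = 112  −1 ⇒ G_1=111
G_1=111  [base 3] 3^(3 + 1) + 3^3 + 3  →[3↦4]→  4^(4 + 1) + 4^4 + 4 = 1284  −1 ⇒ G_2=1283
G_2=1283  [base 4] 4^(4 + 1) + 4^4 + 3  →[4↦5]→  5^(5 + 1) + 5^5 + 3 = 18753  −1 ⇒ G_3=18752
G_3=18752  [base 5] 5^(5 + 1) + 5^5 + 2  →[5↦6]→  6^(6 + 1) + 6^6 + 2 = 326594  −1 ⇒ G_4=326593
G_4=326593  [base 6] 6^(6 + 1) + 6^6 + 1  →[6↦7]→  7^(7 + 1) + 7^7 + 1 = 6588345  −1 ⇒ G_5=6588344

6^(6 + 1) + 6^6 + 1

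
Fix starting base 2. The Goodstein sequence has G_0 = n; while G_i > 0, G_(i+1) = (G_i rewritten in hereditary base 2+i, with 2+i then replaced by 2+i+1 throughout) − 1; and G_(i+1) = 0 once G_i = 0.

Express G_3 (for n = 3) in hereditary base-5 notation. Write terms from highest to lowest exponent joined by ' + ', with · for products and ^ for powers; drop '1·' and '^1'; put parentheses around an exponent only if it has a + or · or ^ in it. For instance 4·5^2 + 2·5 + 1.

2

3 —HB2→ 2 + 1 —bump→ 3 + 1 = 4 —(−1)→ 3
3 —HB3→ 3 —bump→ 4 = 4 —(−1)→ 3
3 —HB4→ 3 —bump→ 3 = 3 —(−1)→ 2
2 —HB5→ 2 —bump→ 2 = 2 —(−1)→ 1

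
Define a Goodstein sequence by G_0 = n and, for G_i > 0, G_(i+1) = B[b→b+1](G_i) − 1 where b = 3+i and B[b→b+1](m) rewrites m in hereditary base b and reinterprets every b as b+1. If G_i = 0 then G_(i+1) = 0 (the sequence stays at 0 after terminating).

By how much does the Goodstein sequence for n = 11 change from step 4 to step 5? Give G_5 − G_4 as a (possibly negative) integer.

4

(0) 11|_3 = 3^2 + 2 ↦ 4^2 + 2|_4 = 18 ⇒ 17
(1) 17|_4 = 4^2 + 1 ↦ 5^2 + 1|_5 = 26 ⇒ 25
(2) 25|_5 = 5^2 ↦ 6^2|_6 = 36 ⇒ 35
(3) 35|_6 = 5·6 + 5 ↦ 5·7 + 5|_7 = 40 ⇒ 39
(4) 39|_7 = 5·7 + 4 ↦ 5·8 + 4|_8 = 44 ⇒ 43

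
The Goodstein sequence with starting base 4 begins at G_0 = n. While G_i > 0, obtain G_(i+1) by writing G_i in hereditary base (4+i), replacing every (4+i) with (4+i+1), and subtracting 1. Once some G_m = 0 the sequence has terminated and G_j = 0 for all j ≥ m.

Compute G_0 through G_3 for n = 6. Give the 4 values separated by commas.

6, 6, 6, 6

base 4: 6 = 4 + 2; at 5: 5 + 2 = 7; next = 6
base 5: 6 = 5 + 1; at 6: 6 + 1 = 7; next = 6
base 6: 6 = 6; at 7: 7 = 7; next = 6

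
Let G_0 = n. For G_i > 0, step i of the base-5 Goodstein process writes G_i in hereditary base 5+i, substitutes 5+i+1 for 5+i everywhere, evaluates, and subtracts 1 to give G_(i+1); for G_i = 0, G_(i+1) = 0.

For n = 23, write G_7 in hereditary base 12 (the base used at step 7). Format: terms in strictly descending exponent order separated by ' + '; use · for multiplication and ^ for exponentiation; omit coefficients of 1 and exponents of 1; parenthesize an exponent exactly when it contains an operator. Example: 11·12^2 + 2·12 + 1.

3·12 + 5

(0) 23|_5 = 4·5 + 3 ↦ 4·6 + 3|_6 = 27 ⇒ 26
(1) 26|_6 = 4·6 + 2 ↦ 4·7 + 2|_7 = 30 ⇒ 29
(2) 29|_7 = 4·7 + 1 ↦ 4·8 + 1|_8 = 33 ⇒ 32
(3) 32|_8 = 4·8 ↦ 4·9|_9 = 36 ⇒ 35
(4) 35|_9 = 3·9 + 8 ↦ 3·10 + 8|_10 = 38 ⇒ 37
(5) 37|_10 = 3·10 + 7 ↦ 3·11 + 7|_11 = 40 ⇒ 39
(6) 39|_11 = 3·11 + 6 ↦ 3·12 + 6|_12 = 42 ⇒ 41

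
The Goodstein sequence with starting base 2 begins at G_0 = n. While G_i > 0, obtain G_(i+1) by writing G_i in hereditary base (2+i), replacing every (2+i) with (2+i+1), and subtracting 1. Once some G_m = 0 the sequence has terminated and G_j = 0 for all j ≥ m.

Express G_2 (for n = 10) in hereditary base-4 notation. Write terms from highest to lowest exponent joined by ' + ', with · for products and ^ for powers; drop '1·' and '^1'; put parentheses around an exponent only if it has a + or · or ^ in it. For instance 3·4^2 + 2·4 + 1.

[0] 10 ≡ 2^(2 + 1) + 2 (base 2). Lift 3: 84. −1: 83.
[1] 83 ≡ 3^(3 + 1) + 2 (base 3). Lift 4: 1026. −1: 1025.
[2] 1025 ≡ 4^(4 + 1) + 1 (base 4). Lift 5: 15626. −1: 15625.

4^(4 + 1) + 1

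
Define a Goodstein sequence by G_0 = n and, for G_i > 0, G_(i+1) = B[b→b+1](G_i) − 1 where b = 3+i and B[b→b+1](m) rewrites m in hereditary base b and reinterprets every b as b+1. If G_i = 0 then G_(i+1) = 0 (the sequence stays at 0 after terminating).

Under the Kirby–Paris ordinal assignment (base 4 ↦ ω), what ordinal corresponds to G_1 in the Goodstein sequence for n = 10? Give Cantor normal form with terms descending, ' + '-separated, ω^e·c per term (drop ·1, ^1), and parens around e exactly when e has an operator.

i=0: 10 = 3^2 + 1 (b=3); 3→4: 4^2 + 1 = 17; 17−1 = 16
i=1: 16 = 4^2 (b=4); 4→5: 5^2 = 25; 25−1 = 24

ω^2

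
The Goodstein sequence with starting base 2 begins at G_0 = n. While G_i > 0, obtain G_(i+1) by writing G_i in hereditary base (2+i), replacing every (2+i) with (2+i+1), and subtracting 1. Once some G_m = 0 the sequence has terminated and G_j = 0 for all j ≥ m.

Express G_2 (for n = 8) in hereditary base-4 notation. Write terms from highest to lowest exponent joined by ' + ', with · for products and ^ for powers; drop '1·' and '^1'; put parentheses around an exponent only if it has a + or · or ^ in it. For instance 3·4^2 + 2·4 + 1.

2·4^4 + 2·4^2 + 2·4 + 1

[0] 8 ≡ 2^(2 + 1) (base 2). Lift 3: 81. −1: 80.
[1] 80 ≡ 2·3^3 + 2·3^2 + 2·3 + 2 (base 3). Lift 4: 554. −1: 553.
[2] 553 ≡ 2·4^4 + 2·4^2 + 2·4 + 1 (base 4). Lift 5: 6311. −1: 6310.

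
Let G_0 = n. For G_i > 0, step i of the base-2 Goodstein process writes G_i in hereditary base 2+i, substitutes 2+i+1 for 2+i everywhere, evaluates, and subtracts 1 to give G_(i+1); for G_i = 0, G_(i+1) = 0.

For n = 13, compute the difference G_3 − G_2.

G_0 = 13. HB_2(13) = 2^(2 + 1) + 2^2 + 1. Bump = 109. G_1 = 108.
G_1 = 108. HB_3(108) = 3^(3 + 1) + 3^3. Bump = 1280. G_2 = 1279.
G_2 = 1279. HB_4(1279) = 4^(4 + 1) + 3·4^3 + 3·4^2 + 3·4 + 3. Bump = 16093. G_3 = 16092.

14813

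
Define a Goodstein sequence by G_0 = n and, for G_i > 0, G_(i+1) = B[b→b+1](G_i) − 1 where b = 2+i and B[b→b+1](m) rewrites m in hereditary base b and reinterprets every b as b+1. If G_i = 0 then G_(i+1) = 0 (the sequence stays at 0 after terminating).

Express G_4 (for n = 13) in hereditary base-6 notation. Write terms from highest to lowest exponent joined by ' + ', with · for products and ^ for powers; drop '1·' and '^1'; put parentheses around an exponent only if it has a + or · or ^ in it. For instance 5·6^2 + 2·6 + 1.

13 —HB2→ 2^(2 + 1) + 2^2 + 1 —bump→ 3^(3 + 1) + 3^3 + 1 = 109 —(−1)→ 108
108 —HB3→ 3^(3 + 1) + 3^3 —bump→ 4^(4 + 1) + 4^4 = 1280 —(−1)→ 1279
1279 —HB4→ 4^(4 + 1) + 3·4^3 + 3·4^2 + 3·4 + 3 —bump→ 5^(5 + 1) + 3·5^3 + 3·5^2 + 3·5 + 3 = 16093 —(−1)→ 16092
16092 —HB5→ 5^(5 + 1) + 3·5^3 + 3·5^2 + 3·5 + 2 —bump→ 6^(6 + 1) + 3·6^3 + 3·6^2 + 3·6 + 2 = 280712 —(−1)→ 280711
280711 —HB6→ 6^(6 + 1) + 3·6^3 + 3·6^2 + 3·6 + 1 —bump→ 7^(7 + 1) + 3·7^3 + 3·7^2 + 3·7 + 1 = 5765999 —(−1)→ 5765998

6^(6 + 1) + 3·6^3 + 3·6^2 + 3·6 + 1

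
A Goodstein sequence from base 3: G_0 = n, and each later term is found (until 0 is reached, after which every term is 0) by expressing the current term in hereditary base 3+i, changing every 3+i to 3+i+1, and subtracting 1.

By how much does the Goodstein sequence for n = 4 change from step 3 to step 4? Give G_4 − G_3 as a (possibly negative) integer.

-1

G_0=4  [base 3] 3 + 1  →[3↦4]→  4 + 1 = 5  −1 ⇒ G_1=4
G_1=4  [base 4] 4  →[4↦5]→  5 = 5  −1 ⇒ G_2=4
G_2=4  [base 5] 4  →[5↦6]→  4 = 4  −1 ⇒ G_3=3
G_3=3  [base 6] 3  →[6↦7]→  3 = 3  −1 ⇒ G_4=2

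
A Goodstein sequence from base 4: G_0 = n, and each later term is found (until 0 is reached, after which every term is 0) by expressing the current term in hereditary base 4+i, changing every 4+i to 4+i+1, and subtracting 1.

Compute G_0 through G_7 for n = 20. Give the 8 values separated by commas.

20 —HB4→ 4^2 + 4 —bump→ 5^2 + 5 = 30 —(−1)→ 29
29 —HB5→ 5^2 + 4 —bump→ 6^2 + 4 = 40 —(−1)→ 39
39 —HB6→ 6^2 + 3 —bump→ 7^2 + 3 = 52 —(−1)→ 51
51 —HB7→ 7^2 + 2 —bump→ 8^2 + 2 = 66 —(−1)→ 65
65 —HB8→ 8^2 + 1 —bump→ 9^2 + 1 = 82 —(−1)→ 81
81 —HB9→ 9^2 —bump→ 10^2 = 100 —(−1)→ 99
99 —HB10→ 9·10 + 9 —bump→ 9·11 + 9 = 108 —(−1)→ 107

20, 29, 39, 51, 65, 81, 99, 107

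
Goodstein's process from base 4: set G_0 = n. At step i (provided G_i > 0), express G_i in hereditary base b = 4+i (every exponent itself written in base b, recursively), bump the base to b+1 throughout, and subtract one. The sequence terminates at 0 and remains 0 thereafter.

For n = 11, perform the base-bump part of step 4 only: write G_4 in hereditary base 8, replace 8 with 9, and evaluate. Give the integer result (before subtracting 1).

16

(0) 11|_4 = 2·4 + 3 ↦ 2·5 + 3|_5 = 13 ⇒ 12
(1) 12|_5 = 2·5 + 2 ↦ 2·6 + 2|_6 = 14 ⇒ 13
(2) 13|_6 = 2·6 + 1 ↦ 2·7 + 1|_7 = 15 ⇒ 14
(3) 14|_7 = 2·7 ↦ 2·8|_8 = 16 ⇒ 15
(4) 15|_8 = 8 + 7 ↦ 9 + 7|_9 = 16 ⇒ 15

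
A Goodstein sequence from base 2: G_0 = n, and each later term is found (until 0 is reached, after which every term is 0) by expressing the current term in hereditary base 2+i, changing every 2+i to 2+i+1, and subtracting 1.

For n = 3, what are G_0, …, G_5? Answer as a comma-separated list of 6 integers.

G_0 = 3. HB_2(3) = 2 + 1. Bump = 4. G_1 = 3.
G_1 = 3. HB_3(3) = 3. Bump = 4. G_2 = 3.
G_2 = 3. HB_4(3) = 3. Bump = 3. G_3 = 2.
G_3 = 2. HB_5(2) = 2. Bump = 2. G_4 = 1.
G_4 = 1. HB_6(1) = 1. Bump = 1. G_5 = 0.

3, 3, 3, 2, 1, 0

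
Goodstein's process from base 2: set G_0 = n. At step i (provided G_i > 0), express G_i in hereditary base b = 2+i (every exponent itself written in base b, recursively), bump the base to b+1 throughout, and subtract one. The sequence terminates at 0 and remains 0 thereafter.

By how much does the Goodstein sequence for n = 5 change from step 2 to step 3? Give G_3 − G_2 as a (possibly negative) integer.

212

base 2: 5 = 2^2 + 1; at 3: 3^3 + 1 = 28; next = 27
base 3: 27 = 3^3; at 4: 4^4 = 256; next = 255
base 4: 255 = 3·4^3 + 3·4^2 + 3·4 + 3; at 5: 3·5^3 + 3·5^2 + 3·5 + 3 = 468; next = 467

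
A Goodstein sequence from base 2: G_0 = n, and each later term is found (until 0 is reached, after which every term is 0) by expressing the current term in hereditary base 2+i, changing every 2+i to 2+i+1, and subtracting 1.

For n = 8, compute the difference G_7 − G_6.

741286580

G_0=8  [base 2] 2^(2 + 1)  →[2↦3]→  3^(3 + 1) = 81  −1 ⇒ G_1=80
G_1=80  [base 3] 2·3^3 + 2·3^2 + 2·3 + 2  →[3↦4]→  2·4^4 + 2·4^2 + 2·4 + 2 = 554  −1 ⇒ G_2=553
G_2=553  [base 4] 2·4^4 + 2·4^2 + 2·4 + 1  →[4↦5]→  2·5^5 + 2·5^2 + 2·5 + 1 = 6311  −1 ⇒ G_3=6310
G_3=6310  [base 5] 2·5^5 + 2·5^2 + 2·5  →[5↦6]→  2·6^6 + 2·6^2 + 2·6 = 93396  −1 ⇒ G_4=93395
G_4=93395  [base 6] 2·6^6 + 2·6^2 + 6 + 5  →[6↦7]→  2·7^7 + 2·7^2 + 7 + 5 = 1647196  −1 ⇒ G_5=1647195
G_5=1647195  [base 7] 2·7^7 + 2·7^2 + 7 + 4  →[7↦8]→  2·8^8 + 2·8^2 + 8 + 4 = 33554572  −1 ⇒ G_6=33554571
G_6=33554571  [base 8] 2·8^8 + 2·8^2 + 8 + 3  →[8↦9]→  2·9^9 + 2·9^2 + 9 + 3 = 774841152  −1 ⇒ G_7=774841151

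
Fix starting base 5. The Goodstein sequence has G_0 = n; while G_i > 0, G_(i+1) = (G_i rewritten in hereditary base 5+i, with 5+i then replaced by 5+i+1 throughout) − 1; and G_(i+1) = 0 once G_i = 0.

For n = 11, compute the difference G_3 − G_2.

0

step 0: 11 = 2·5 + 1; sub 6 for 5: 2·6 + 1; = 13; G_1 = 13−1 = 12
step 1: 12 = 2·6; sub 7 for 6: 2·7; = 14; G_2 = 14−1 = 13
step 2: 13 = 7 + 6; sub 8 for 7: 8 + 6; = 14; G_3 = 14−1 = 13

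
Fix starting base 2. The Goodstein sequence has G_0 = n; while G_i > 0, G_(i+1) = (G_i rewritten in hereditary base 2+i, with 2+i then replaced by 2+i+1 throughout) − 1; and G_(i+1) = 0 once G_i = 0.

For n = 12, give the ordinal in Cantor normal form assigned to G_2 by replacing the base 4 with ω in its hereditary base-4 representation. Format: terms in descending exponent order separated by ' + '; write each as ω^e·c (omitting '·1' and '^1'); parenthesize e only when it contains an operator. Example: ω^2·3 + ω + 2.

base 2: 12 = 2^(2 + 1) + 2^2; at 3: 3^(3 + 1) + 3^3 = 108; next = 107
base 3: 107 = 3^(3 + 1) + 2·3^2 + 2·3 + 2; at 4: 4^(4 + 1) + 2·4^2 + 2·4 + 2 = 1066; next = 1065
base 4: 1065 = 4^(4 + 1) + 2·4^2 + 2·4 + 1; at 5: 5^(5 + 1) + 2·5^2 + 2·5 + 1 = 15686; next = 15685

ω^(ω + 1) + ω^2·2 + ω·2 + 1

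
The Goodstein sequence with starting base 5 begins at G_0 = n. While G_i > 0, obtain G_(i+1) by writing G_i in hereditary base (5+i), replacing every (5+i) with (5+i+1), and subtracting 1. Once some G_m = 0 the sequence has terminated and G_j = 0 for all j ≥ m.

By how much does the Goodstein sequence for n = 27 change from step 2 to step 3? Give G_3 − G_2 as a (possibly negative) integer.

14

step 0: 27 = 5^2 + 2; sub 6 for 5: 6^2 + 2; = 38; G_1 = 38−1 = 37
step 1: 37 = 6^2 + 1; sub 7 for 6: 7^2 + 1; = 50; G_2 = 50−1 = 49
step 2: 49 = 7^2; sub 8 for 7: 8^2; = 64; G_3 = 64−1 = 63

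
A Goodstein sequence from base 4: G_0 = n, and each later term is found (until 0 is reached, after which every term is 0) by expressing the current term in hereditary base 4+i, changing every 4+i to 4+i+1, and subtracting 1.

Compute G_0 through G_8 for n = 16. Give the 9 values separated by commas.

16, 24, 27, 30, 33, 36, 39, 41, 43

16 —HB4→ 4^2 —bump→ 5^2 = 25 —(−1)→ 24
24 —HB5→ 4·5 + 4 —bump→ 4·6 + 4 = 28 —(−1)→ 27
27 —HB6→ 4·6 + 3 —bump→ 4·7 + 3 = 31 —(−1)→ 30
30 —HB7→ 4·7 + 2 —bump→ 4·8 + 2 = 34 —(−1)→ 33
33 —HB8→ 4·8 + 1 —bump→ 4·9 + 1 = 37 —(−1)→ 36
36 —HB9→ 4·9 —bump→ 4·10 = 40 —(−1)→ 39
39 —HB10→ 3·10 + 9 —bump→ 3·11 + 9 = 42 —(−1)→ 41
41 —HB11→ 3·11 + 8 —bump→ 3·12 + 8 = 44 —(−1)→ 43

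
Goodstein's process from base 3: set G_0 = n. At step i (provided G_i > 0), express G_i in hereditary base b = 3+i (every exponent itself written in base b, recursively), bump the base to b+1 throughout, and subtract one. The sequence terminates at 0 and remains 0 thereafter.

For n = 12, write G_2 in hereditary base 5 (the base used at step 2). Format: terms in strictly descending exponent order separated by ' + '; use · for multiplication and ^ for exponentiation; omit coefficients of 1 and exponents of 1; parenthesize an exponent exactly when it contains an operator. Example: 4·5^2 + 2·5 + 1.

5^2 + 2

step 0: 12 = 3^2 + 3; sub 4 for 3: 4^2 + 4; = 20; G_1 = 20−1 = 19
step 1: 19 = 4^2 + 3; sub 5 for 4: 5^2 + 3; = 28; G_2 = 28−1 = 27
step 2: 27 = 5^2 + 2; sub 6 for 5: 6^2 + 2; = 38; G_3 = 38−1 = 37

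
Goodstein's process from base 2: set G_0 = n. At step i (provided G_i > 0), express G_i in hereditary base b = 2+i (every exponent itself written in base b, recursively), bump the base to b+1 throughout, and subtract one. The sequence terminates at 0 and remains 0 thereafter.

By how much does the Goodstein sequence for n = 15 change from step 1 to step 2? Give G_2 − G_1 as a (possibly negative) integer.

1172

(0) 15|_2 = 2^(2 + 1) + 2^2 + 2 + 1 ↦ 3^(3 + 1) + 3^3 + 3 + 1|_3 = 112 ⇒ 111
(1) 111|_3 = 3^(3 + 1) + 3^3 + 3 ↦ 4^(4 + 1) + 4^4 + 4|_4 = 1284 ⇒ 1283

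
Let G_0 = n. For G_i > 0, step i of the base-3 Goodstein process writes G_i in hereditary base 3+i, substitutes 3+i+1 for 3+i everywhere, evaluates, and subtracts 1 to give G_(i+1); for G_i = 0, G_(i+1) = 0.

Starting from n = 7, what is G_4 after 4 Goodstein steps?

base 3: 7 = 2·3 + 1; at 4: 2·4 + 1 = 9; next = 8
base 4: 8 = 2·4; at 5: 2·5 = 10; next = 9
base 5: 9 = 5 + 4; at 6: 6 + 4 = 10; next = 9
base 6: 9 = 6 + 3; at 7: 7 + 3 = 10; next = 9
base 7: 9 = 7 + 2; at 8: 8 + 2 = 10; next = 9

9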